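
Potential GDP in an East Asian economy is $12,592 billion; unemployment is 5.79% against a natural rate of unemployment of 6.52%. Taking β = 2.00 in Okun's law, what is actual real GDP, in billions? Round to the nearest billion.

Unemployment gap = 5.79 - 6.52 = -0.73 points, so the output gap is -2 × (-0.73) = 1.46%.
Actual GDP = 12592 × (1 + 1.46/100) = 12592 × 1.0146 ≈ 12776 billion.

$12,776 billion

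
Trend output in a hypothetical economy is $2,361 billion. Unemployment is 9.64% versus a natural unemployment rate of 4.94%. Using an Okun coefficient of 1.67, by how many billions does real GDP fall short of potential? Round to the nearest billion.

$185 billion

Output gap = -1.67 × (9.64 - 4.94) = -1.67 × 4.7 = -7.849%.
Actual GDP ≈ 2361 × 0.92151 ≈ 2176 billion, so the shortfall is 2361 - 2176 = 185 billion.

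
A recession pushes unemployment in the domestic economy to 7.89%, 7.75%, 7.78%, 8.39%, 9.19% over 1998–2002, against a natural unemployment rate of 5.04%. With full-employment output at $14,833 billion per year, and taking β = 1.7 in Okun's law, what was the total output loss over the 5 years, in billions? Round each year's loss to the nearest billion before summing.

$3,984 billion

Year 1998: gap = -1.7 × (7.89 - 5.04) = -4.845%, loss ≈ 14833 × 4.845/100 ≈ 719.
Year 1999: gap = -1.7 × (7.75 - 5.04) = -4.607%, loss ≈ 14833 × 4.607/100 ≈ 683.
Year 2000: gap = -1.7 × (7.78 - 5.04) = -4.658%, loss ≈ 14833 × 4.658/100 ≈ 691.
Year 2001: gap = -1.7 × (8.39 - 5.04) = -5.695%, loss ≈ 14833 × 5.695/100 ≈ 845.
Year 2002: gap = -1.7 × (9.19 - 5.04) = -7.055%, loss ≈ 14833 × 7.055/100 ≈ 1046.
Total lost output = 719 + 683 + 691 + 845 + 1046 = 3984 billion.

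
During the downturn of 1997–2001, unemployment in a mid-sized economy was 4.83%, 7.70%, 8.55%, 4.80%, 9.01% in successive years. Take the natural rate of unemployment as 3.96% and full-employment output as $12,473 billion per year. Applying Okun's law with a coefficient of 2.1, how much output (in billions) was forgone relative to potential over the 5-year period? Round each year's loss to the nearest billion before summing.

Year 1997: gap = -2.1 × (4.83 - 3.96) = -1.827%, loss ≈ 12473 × 1.827/100 ≈ 228.
Year 1998: gap = -2.1 × (7.7 - 3.96) = -7.854%, loss ≈ 12473 × 7.854/100 ≈ 980.
Year 1999: gap = -2.1 × (8.55 - 3.96) = -9.639%, loss ≈ 12473 × 9.639/100 ≈ 1202.
Year 2000: gap = -2.1 × (4.8 - 3.96) = -1.764%, loss ≈ 12473 × 1.764/100 ≈ 220.
Year 2001: gap = -2.1 × (9.01 - 3.96) = -10.605%, loss ≈ 12473 × 10.605/100 ≈ 1323.
Total lost output = 228 + 980 + 1202 + 220 + 1323 = 3953 billion.

$3,953 billion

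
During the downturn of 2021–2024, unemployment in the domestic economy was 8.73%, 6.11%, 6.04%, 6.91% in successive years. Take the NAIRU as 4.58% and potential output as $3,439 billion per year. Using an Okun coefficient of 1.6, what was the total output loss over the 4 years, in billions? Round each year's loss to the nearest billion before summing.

Year 2021: gap = -1.6 × (8.73 - 4.58) = -6.64%, loss ≈ 3439 × 6.64/100 ≈ 228.
Year 2022: gap = -1.6 × (6.11 - 4.58) = -2.448%, loss ≈ 3439 × 2.448/100 ≈ 84.
Year 2023: gap = -1.6 × (6.04 - 4.58) = -2.336%, loss ≈ 3439 × 2.336/100 ≈ 80.
Year 2024: gap = -1.6 × (6.91 - 4.58) = -3.728%, loss ≈ 3439 × 3.728/100 ≈ 128.
Total lost output = 228 + 84 + 80 + 128 = 520 billion.

$520 billion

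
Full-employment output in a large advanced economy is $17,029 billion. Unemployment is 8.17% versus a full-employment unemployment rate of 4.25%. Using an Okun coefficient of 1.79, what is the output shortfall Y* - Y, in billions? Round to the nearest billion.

$1,195 billion

Output gap = -1.79 × (8.17 - 4.25) = -1.79 × 3.92 = -7.0168%.
Actual GDP ≈ 17029 × 0.929832 ≈ 15834 billion, so the shortfall is 17029 - 15834 = 1195 billion.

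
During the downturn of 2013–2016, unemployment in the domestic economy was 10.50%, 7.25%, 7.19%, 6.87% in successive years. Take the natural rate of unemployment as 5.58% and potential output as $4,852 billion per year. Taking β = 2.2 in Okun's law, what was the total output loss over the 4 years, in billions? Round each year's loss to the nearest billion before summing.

$1,013 billion

Year 2013: gap = -2.2 × (10.5 - 5.58) = -10.824%, loss ≈ 4852 × 10.824/100 ≈ 525.
Year 2014: gap = -2.2 × (7.25 - 5.58) = -3.674%, loss ≈ 4852 × 3.674/100 ≈ 178.
Year 2015: gap = -2.2 × (7.19 - 5.58) = -3.542%, loss ≈ 4852 × 3.542/100 ≈ 172.
Year 2016: gap = -2.2 × (6.87 - 5.58) = -2.838%, loss ≈ 4852 × 2.838/100 ≈ 138.
Total lost output = 525 + 178 + 172 + 138 = 1013 billion.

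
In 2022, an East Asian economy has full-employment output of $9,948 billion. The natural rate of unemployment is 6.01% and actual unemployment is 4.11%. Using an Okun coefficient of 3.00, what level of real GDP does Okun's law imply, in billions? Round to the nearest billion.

Unemployment gap = 4.11 - 6.01 = -1.9 points, so the output gap is -3 × (-1.9) = 5.7%.
Actual GDP = 9948 × (1 + 5.7/100) = 9948 × 1.057 ≈ 10515 billion.

$10,515 billion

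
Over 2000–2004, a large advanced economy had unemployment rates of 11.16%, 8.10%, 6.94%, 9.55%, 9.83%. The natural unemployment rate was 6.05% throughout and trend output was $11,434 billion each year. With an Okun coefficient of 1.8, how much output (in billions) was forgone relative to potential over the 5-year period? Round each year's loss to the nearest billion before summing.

$3,155 billion

Year 2000: gap = -1.8 × (11.16 - 6.05) = -9.198%, loss ≈ 11434 × 9.198/100 ≈ 1052.
Year 2001: gap = -1.8 × (8.1 - 6.05) = -3.69%, loss ≈ 11434 × 3.69/100 ≈ 422.
Year 2002: gap = -1.8 × (6.94 - 6.05) = -1.602%, loss ≈ 11434 × 1.602/100 ≈ 183.
Year 2003: gap = -1.8 × (9.55 - 6.05) = -6.3%, loss ≈ 11434 × 6.3/100 ≈ 720.
Year 2004: gap = -1.8 × (9.83 - 6.05) = -6.804%, loss ≈ 11434 × 6.804/100 ≈ 778.
Total lost output = 1052 + 422 + 183 + 720 + 778 = 3155 billion.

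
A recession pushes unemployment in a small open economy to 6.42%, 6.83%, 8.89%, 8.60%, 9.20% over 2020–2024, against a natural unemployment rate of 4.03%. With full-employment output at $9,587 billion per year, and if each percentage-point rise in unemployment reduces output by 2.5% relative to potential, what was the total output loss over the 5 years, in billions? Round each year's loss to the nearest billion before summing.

Year 2020: gap = -2.5 × (6.42 - 4.03) = -5.975%, loss ≈ 9587 × 5.975/100 ≈ 573.
Year 2021: gap = -2.5 × (6.83 - 4.03) = -7%, loss ≈ 9587 × 7/100 ≈ 671.
Year 2022: gap = -2.5 × (8.89 - 4.03) = -12.15%, loss ≈ 9587 × 12.15/100 ≈ 1165.
Year 2023: gap = -2.5 × (8.6 - 4.03) = -11.425%, loss ≈ 9587 × 11.425/100 ≈ 1095.
Year 2024: gap = -2.5 × (9.2 - 4.03) = -12.925%, loss ≈ 9587 × 12.925/100 ≈ 1239.
Total lost output = 573 + 671 + 1165 + 1095 + 1239 = 4743 billion.

$4,743 billion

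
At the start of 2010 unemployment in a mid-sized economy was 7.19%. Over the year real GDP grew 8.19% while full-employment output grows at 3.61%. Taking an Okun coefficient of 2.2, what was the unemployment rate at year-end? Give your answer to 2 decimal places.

Growth-rate Okun's law: g_Y = g_Y* - β × Δu, so Δu = (g_Y* - g_Y)/β.
Δu = (3.61 - 8.19)/2.2 = -4.58/2.2 = -2.08 percentage points.
Year-end unemployment = 7.19 - 2.08 = 5.11%.

5.11%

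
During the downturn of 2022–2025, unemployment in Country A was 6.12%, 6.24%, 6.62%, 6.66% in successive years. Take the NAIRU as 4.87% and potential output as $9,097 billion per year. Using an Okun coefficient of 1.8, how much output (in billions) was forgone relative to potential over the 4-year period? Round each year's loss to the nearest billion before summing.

Year 2022: gap = -1.8 × (6.12 - 4.87) = -2.25%, loss ≈ 9097 × 2.25/100 ≈ 205.
Year 2023: gap = -1.8 × (6.24 - 4.87) = -2.466%, loss ≈ 9097 × 2.466/100 ≈ 224.
Year 2024: gap = -1.8 × (6.62 - 4.87) = -3.15%, loss ≈ 9097 × 3.15/100 ≈ 287.
Year 2025: gap = -1.8 × (6.66 - 4.87) = -3.222%, loss ≈ 9097 × 3.222/100 ≈ 293.
Total lost output = 205 + 224 + 287 + 293 = 1009 billion.

$1,009 billion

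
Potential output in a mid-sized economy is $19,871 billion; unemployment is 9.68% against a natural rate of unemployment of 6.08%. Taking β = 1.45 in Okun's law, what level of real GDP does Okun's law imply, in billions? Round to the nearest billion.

Unemployment gap = 9.68 - 6.08 = 3.6 points, so the output gap is -1.45 × 3.6 = -5.22%.
Actual GDP = 19871 × (1 - 5.22/100) = 19871 × 0.9478 ≈ 18834 billion.

$18,834 billion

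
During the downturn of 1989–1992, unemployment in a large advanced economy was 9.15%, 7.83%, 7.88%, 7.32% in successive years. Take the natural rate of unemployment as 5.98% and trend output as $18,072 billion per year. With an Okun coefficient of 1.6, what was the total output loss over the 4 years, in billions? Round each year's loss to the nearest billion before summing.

$2,388 billion

Year 1989: gap = -1.6 × (9.15 - 5.98) = -5.072%, loss ≈ 18072 × 5.072/100 ≈ 917.
Year 1990: gap = -1.6 × (7.83 - 5.98) = -2.96%, loss ≈ 18072 × 2.96/100 ≈ 535.
Year 1991: gap = -1.6 × (7.88 - 5.98) = -3.04%, loss ≈ 18072 × 3.04/100 ≈ 549.
Year 1992: gap = -1.6 × (7.32 - 5.98) = -2.144%, loss ≈ 18072 × 2.144/100 ≈ 387.
Total lost output = 917 + 535 + 549 + 387 = 2388 billion.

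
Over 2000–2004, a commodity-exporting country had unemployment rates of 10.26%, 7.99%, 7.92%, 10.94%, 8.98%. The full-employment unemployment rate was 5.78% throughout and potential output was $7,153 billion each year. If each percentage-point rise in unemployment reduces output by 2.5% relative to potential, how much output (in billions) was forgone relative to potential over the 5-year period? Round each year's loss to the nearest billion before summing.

Year 2000: gap = -2.5 × (10.26 - 5.78) = -11.2%, loss ≈ 7153 × 11.2/100 ≈ 801.
Year 2001: gap = -2.5 × (7.99 - 5.78) = -5.525%, loss ≈ 7153 × 5.525/100 ≈ 395.
Year 2002: gap = -2.5 × (7.92 - 5.78) = -5.35%, loss ≈ 7153 × 5.35/100 ≈ 383.
Year 2003: gap = -2.5 × (10.94 - 5.78) = -12.9%, loss ≈ 7153 × 12.9/100 ≈ 923.
Year 2004: gap = -2.5 × (8.98 - 5.78) = -8%, loss ≈ 7153 × 8/100 ≈ 572.
Total lost output = 801 + 395 + 383 + 923 + 572 = 3074 billion.

$3,074 billion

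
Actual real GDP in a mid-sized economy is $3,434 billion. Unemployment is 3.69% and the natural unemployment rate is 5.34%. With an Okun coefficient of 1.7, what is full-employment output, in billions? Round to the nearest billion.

Unemployment gap = 3.69 - 5.34 = -1.65 points, so output gap = -1.7 × (-1.65) = 2.805%.
Since Y = Y* × (1 + gap/100), Y* = 3434/1.02805 ≈ 3340 billion.

$3,340 billion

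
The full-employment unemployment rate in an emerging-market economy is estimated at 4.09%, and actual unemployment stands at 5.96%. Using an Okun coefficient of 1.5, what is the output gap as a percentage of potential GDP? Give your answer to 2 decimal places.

The unemployment gap is 5.96 - 4.09 = 1.87 percentage points.
Okun's law gives an output gap of -1.5 × 1.87 = -2.805%, i.e. 2.81% below potential.

-2.81%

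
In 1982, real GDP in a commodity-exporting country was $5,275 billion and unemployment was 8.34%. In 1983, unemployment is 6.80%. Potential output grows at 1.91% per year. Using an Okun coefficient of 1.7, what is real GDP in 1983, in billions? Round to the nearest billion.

Δu = 6.8 - 8.34 = -1.54 points.
Okun's law (growth form): g_Y = g_Y* - β × Δu = 1.91 - 1.7 × (-1.54) = 1.91 + 2.618 = 4.528%.
Real GDP in the next year = 5275 × (1 + 4.528/100) = 5275 × 1.04528 ≈ 5514 billion.

$5,514 billion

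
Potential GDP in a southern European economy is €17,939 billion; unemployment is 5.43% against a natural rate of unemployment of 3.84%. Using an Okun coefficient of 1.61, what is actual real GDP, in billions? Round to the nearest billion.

Unemployment gap = 5.43 - 3.84 = 1.59 points, so the output gap is -1.61 × 1.59 = -2.5599%.
Actual GDP = 17939 × (1 - 2.5599/100) = 17939 × 0.974401 ≈ 17480 billion.

€17,480 billion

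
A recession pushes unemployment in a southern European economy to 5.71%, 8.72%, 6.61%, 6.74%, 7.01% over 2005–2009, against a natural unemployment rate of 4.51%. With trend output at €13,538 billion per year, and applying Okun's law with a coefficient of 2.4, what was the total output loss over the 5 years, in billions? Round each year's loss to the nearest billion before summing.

Year 2005: gap = -2.4 × (5.71 - 4.51) = -2.88%, loss ≈ 13538 × 2.88/100 ≈ 390.
Year 2006: gap = -2.4 × (8.72 - 4.51) = -10.104%, loss ≈ 13538 × 10.104/100 ≈ 1368.
Year 2007: gap = -2.4 × (6.61 - 4.51) = -5.04%, loss ≈ 13538 × 5.04/100 ≈ 682.
Year 2008: gap = -2.4 × (6.74 - 4.51) = -5.352%, loss ≈ 13538 × 5.352/100 ≈ 725.
Year 2009: gap = -2.4 × (7.01 - 4.51) = -6%, loss ≈ 13538 × 6/100 ≈ 812.
Total lost output = 390 + 1368 + 682 + 725 + 812 = 3977 billion.

€3,977 billion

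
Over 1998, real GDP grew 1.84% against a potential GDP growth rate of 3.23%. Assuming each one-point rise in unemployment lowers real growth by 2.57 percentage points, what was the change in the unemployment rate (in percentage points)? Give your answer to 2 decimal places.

Growth-rate Okun's law: g_Y = g_Y* - β × Δu, so Δu = (g_Y* - g_Y)/β.
Δu = (3.23 - 1.84)/2.57 = 1.39/2.57 = 0.54 percentage points.

0.54 percentage points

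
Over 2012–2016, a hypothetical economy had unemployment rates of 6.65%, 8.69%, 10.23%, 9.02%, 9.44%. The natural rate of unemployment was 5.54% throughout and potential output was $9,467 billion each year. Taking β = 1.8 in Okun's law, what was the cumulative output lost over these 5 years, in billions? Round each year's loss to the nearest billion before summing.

$2,783 billion

Year 2012: gap = -1.8 × (6.65 - 5.54) = -1.998%, loss ≈ 9467 × 1.998/100 ≈ 189.
Year 2013: gap = -1.8 × (8.69 - 5.54) = -5.67%, loss ≈ 9467 × 5.67/100 ≈ 537.
Year 2014: gap = -1.8 × (10.23 - 5.54) = -8.442%, loss ≈ 9467 × 8.442/100 ≈ 799.
Year 2015: gap = -1.8 × (9.02 - 5.54) = -6.264%, loss ≈ 9467 × 6.264/100 ≈ 593.
Year 2016: gap = -1.8 × (9.44 - 5.54) = -7.02%, loss ≈ 9467 × 7.02/100 ≈ 665.
Total lost output = 189 + 537 + 799 + 593 + 665 = 2783 billion.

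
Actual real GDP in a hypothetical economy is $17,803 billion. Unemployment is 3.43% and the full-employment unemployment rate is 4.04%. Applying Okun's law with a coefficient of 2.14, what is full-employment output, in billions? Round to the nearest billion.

$17,574 billion

Unemployment gap = 3.43 - 4.04 = -0.61 points, so output gap = -2.14 × (-0.61) = 1.3054%.
Since Y = Y* × (1 + gap/100), Y* = 17803/1.013054 ≈ 17574 billion.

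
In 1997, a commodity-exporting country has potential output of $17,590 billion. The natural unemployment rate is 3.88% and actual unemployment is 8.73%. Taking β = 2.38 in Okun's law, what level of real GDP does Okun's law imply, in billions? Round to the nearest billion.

$15,560 billion

Unemployment gap = 8.73 - 3.88 = 4.85 points, so the output gap is -2.38 × 4.85 = -11.543%.
Actual GDP = 17590 × (1 - 11.543/100) = 17590 × 0.88457 ≈ 15560 billion.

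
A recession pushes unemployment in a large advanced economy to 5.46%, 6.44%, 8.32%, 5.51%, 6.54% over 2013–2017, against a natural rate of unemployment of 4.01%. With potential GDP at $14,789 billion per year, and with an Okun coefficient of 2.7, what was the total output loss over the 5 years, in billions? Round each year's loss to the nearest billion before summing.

Year 2013: gap = -2.7 × (5.46 - 4.01) = -3.915%, loss ≈ 14789 × 3.915/100 ≈ 579.
Year 2014: gap = -2.7 × (6.44 - 4.01) = -6.561%, loss ≈ 14789 × 6.561/100 ≈ 970.
Year 2015: gap = -2.7 × (8.32 - 4.01) = -11.637%, loss ≈ 14789 × 11.637/100 ≈ 1721.
Year 2016: gap = -2.7 × (5.51 - 4.01) = -4.05%, loss ≈ 14789 × 4.05/100 ≈ 599.
Year 2017: gap = -2.7 × (6.54 - 4.01) = -6.831%, loss ≈ 14789 × 6.831/100 ≈ 1010.
Total lost output = 579 + 970 + 1721 + 599 + 1010 = 4879 billion.

$4,879 billion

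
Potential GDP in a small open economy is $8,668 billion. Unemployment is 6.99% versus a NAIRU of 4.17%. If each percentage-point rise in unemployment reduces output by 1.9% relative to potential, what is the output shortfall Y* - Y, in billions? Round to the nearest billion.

$464 billion

Output gap = -1.9 × (6.99 - 4.17) = -1.9 × 2.82 = -5.358%.
Actual GDP ≈ 8668 × 0.94642 ≈ 8204 billion, so the shortfall is 8668 - 8204 = 464 billion.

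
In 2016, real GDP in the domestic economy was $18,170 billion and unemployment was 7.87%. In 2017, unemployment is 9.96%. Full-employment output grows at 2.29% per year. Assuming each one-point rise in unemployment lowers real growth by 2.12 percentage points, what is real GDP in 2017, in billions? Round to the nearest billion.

$17,781 billion

Δu = 9.96 - 7.87 = 2.09 points.
Okun's law (growth form): g_Y = g_Y* - β × Δu = 2.29 - 2.12 × (2.09) = 2.29 - 4.4308 = -2.1408%.
Real GDP in the next year = 18170 × (1 - 2.1408/100) = 18170 × 0.978592 ≈ 17781 billion.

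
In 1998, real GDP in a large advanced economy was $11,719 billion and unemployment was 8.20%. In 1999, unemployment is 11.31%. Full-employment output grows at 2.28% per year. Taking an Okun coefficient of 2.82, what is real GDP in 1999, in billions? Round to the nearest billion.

Δu = 11.31 - 8.2 = 3.11 points.
Okun's law (growth form): g_Y = g_Y* - β × Δu = 2.28 - 2.82 × (3.11) = 2.28 - 8.7702 = -6.4902%.
Real GDP in the next year = 11719 × (1 - 6.4902/100) = 11719 × 0.935098 ≈ 10958 billion.

$10,958 billion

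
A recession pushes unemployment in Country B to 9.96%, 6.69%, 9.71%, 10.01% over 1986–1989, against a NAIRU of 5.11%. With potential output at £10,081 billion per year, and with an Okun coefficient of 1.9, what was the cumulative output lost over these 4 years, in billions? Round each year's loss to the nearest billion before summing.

Year 1986: gap = -1.9 × (9.96 - 5.11) = -9.215%, loss ≈ 10081 × 9.215/100 ≈ 929.
Year 1987: gap = -1.9 × (6.69 - 5.11) = -3.002%, loss ≈ 10081 × 3.002/100 ≈ 303.
Year 1988: gap = -1.9 × (9.71 - 5.11) = -8.74%, loss ≈ 10081 × 8.74/100 ≈ 881.
Year 1989: gap = -1.9 × (10.01 - 5.11) = -9.31%, loss ≈ 10081 × 9.31/100 ≈ 939.
Total lost output = 929 + 303 + 881 + 939 = 3052 billion.

£3,052 billion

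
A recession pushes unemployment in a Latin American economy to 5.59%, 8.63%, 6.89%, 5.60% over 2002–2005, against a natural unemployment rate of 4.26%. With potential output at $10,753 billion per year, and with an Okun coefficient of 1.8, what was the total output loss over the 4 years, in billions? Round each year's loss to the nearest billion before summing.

$1,871 billion

Year 2002: gap = -1.8 × (5.59 - 4.26) = -2.394%, loss ≈ 10753 × 2.394/100 ≈ 257.
Year 2003: gap = -1.8 × (8.63 - 4.26) = -7.866%, loss ≈ 10753 × 7.866/100 ≈ 846.
Year 2004: gap = -1.8 × (6.89 - 4.26) = -4.734%, loss ≈ 10753 × 4.734/100 ≈ 509.
Year 2005: gap = -1.8 × (5.6 - 4.26) = -2.412%, loss ≈ 10753 × 2.412/100 ≈ 259.
Total lost output = 257 + 846 + 509 + 259 = 1871 billion.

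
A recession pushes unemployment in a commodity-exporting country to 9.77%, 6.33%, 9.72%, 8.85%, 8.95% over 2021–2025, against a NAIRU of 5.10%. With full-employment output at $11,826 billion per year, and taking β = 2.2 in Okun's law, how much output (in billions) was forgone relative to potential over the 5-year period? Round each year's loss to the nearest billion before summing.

Year 2021: gap = -2.2 × (9.77 - 5.1) = -10.274%, loss ≈ 11826 × 10.274/100 ≈ 1215.
Year 2022: gap = -2.2 × (6.33 - 5.1) = -2.706%, loss ≈ 11826 × 2.706/100 ≈ 320.
Year 2023: gap = -2.2 × (9.72 - 5.1) = -10.164%, loss ≈ 11826 × 10.164/100 ≈ 1202.
Year 2024: gap = -2.2 × (8.85 - 5.1) = -8.25%, loss ≈ 11826 × 8.25/100 ≈ 976.
Year 2025: gap = -2.2 × (8.95 - 5.1) = -8.47%, loss ≈ 11826 × 8.47/100 ≈ 1002.
Total lost output = 1215 + 320 + 1202 + 976 + 1002 = 4715 billion.

$4,715 billion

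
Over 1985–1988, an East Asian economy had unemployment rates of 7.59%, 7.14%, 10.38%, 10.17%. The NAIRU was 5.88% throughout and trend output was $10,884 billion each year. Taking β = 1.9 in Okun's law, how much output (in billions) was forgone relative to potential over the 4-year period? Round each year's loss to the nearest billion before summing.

$2,433 billion

Year 1985: gap = -1.9 × (7.59 - 5.88) = -3.249%, loss ≈ 10884 × 3.249/100 ≈ 354.
Year 1986: gap = -1.9 × (7.14 - 5.88) = -2.394%, loss ≈ 10884 × 2.394/100 ≈ 261.
Year 1987: gap = -1.9 × (10.38 - 5.88) = -8.55%, loss ≈ 10884 × 8.55/100 ≈ 931.
Year 1988: gap = -1.9 × (10.17 - 5.88) = -8.151%, loss ≈ 10884 × 8.151/100 ≈ 887.
Total lost output = 354 + 261 + 931 + 887 = 2433 billion.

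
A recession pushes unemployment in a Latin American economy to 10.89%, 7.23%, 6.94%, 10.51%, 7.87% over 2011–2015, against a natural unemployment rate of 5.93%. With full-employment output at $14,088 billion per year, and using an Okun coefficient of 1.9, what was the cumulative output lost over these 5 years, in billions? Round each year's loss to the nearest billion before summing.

$3,691 billion

Year 2011: gap = -1.9 × (10.89 - 5.93) = -9.424%, loss ≈ 14088 × 9.424/100 ≈ 1328.
Year 2012: gap = -1.9 × (7.23 - 5.93) = -2.47%, loss ≈ 14088 × 2.47/100 ≈ 348.
Year 2013: gap = -1.9 × (6.94 - 5.93) = -1.919%, loss ≈ 14088 × 1.919/100 ≈ 270.
Year 2014: gap = -1.9 × (10.51 - 5.93) = -8.702%, loss ≈ 14088 × 8.702/100 ≈ 1226.
Year 2015: gap = -1.9 × (7.87 - 5.93) = -3.686%, loss ≈ 14088 × 3.686/100 ≈ 519.
Total lost output = 1328 + 348 + 270 + 1226 + 519 = 3691 billion.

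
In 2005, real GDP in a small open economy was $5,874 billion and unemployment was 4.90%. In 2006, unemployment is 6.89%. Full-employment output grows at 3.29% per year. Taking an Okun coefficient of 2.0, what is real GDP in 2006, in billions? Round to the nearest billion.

Δu = 6.89 - 4.9 = 1.99 points.
Okun's law (growth form): g_Y = g_Y* - β × Δu = 3.29 - 2.0 × (1.99) = 3.29 - 3.98 = -0.69%.
Real GDP in the next year = 5874 × (1 - 0.69/100) = 5874 × 0.9931 ≈ 5833 billion.

$5,833 billion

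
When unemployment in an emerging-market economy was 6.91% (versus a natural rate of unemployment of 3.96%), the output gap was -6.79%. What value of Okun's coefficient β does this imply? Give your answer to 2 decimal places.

β ≈ 2.30

Okun's law: output gap = -β × (u - u*).
-6.79 = -β × (6.91 - 3.96) = -β × 2.95, so β = 6.79/2.95 = 2.30.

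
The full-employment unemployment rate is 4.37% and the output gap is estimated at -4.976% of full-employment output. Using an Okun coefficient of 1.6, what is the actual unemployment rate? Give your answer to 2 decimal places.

7.48%

From Okun's law, u - u* = -(output gap)/β = -(-4.976)/1.6 = 3.11 points.
So u = 4.37 + 3.11 = 7.48%.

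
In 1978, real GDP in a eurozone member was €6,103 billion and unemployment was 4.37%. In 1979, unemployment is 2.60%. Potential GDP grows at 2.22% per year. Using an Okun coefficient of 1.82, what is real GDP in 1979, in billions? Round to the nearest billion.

Δu = 2.6 - 4.37 = -1.77 points.
Okun's law (growth form): g_Y = g_Y* - β × Δu = 2.22 - 1.82 × (-1.77) = 2.22 + 3.2214 = 5.4414%.
Real GDP in the next year = 6103 × (1 + 5.4414/100) = 6103 × 1.054414 ≈ 6435 billion.

€6,435 billion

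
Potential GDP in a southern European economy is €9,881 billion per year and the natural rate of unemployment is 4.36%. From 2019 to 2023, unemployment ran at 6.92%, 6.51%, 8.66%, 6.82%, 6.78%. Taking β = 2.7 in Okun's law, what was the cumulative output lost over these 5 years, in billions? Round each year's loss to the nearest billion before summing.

€3,706 billion

Year 2019: gap = -2.7 × (6.92 - 4.36) = -6.912%, loss ≈ 9881 × 6.912/100 ≈ 683.
Year 2020: gap = -2.7 × (6.51 - 4.36) = -5.805%, loss ≈ 9881 × 5.805/100 ≈ 574.
Year 2021: gap = -2.7 × (8.66 - 4.36) = -11.61%, loss ≈ 9881 × 11.61/100 ≈ 1147.
Year 2022: gap = -2.7 × (6.82 - 4.36) = -6.642%, loss ≈ 9881 × 6.642/100 ≈ 656.
Year 2023: gap = -2.7 × (6.78 - 4.36) = -6.534%, loss ≈ 9881 × 6.534/100 ≈ 646.
Total lost output = 683 + 574 + 1147 + 656 + 646 = 3706 billion.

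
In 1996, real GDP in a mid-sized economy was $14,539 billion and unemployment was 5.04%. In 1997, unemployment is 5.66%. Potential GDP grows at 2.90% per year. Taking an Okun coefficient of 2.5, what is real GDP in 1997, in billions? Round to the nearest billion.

$14,735 billion

Δu = 5.66 - 5.04 = 0.62 points.
Okun's law (growth form): g_Y = g_Y* - β × Δu = 2.90 - 2.5 × (0.62) = 2.9 - 1.55 = 1.35%.
Real GDP in the next year = 14539 × (1 + 1.35/100) = 14539 × 1.0135 ≈ 14735 billion.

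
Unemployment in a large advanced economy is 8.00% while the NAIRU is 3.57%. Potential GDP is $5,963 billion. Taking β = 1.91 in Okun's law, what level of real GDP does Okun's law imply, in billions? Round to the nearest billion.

$5,458 billion

Unemployment gap = 8 - 3.57 = 4.43 points, so the output gap is -1.91 × 4.43 = -8.4613%.
Actual GDP = 5963 × (1 - 8.4613/100) = 5963 × 0.915387 ≈ 5458 billion.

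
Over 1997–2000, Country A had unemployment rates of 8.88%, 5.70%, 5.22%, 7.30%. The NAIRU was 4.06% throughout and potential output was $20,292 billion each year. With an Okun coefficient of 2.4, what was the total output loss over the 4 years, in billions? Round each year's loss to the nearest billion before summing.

$5,289 billion

Year 1997: gap = -2.4 × (8.88 - 4.06) = -11.568%, loss ≈ 20292 × 11.568/100 ≈ 2347.
Year 1998: gap = -2.4 × (5.7 - 4.06) = -3.936%, loss ≈ 20292 × 3.936/100 ≈ 799.
Year 1999: gap = -2.4 × (5.22 - 4.06) = -2.784%, loss ≈ 20292 × 2.784/100 ≈ 565.
Year 2000: gap = -2.4 × (7.3 - 4.06) = -7.776%, loss ≈ 20292 × 7.776/100 ≈ 1578.
Total lost output = 2347 + 799 + 565 + 1578 = 5289 billion.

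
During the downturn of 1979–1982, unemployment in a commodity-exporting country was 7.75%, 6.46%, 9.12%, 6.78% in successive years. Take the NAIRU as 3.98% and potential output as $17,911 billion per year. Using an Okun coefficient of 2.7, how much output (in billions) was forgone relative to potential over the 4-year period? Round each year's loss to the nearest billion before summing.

Year 1979: gap = -2.7 × (7.75 - 3.98) = -10.179%, loss ≈ 17911 × 10.179/100 ≈ 1823.
Year 1980: gap = -2.7 × (6.46 - 3.98) = -6.696%, loss ≈ 17911 × 6.696/100 ≈ 1199.
Year 1981: gap = -2.7 × (9.12 - 3.98) = -13.878%, loss ≈ 17911 × 13.878/100 ≈ 2486.
Year 1982: gap = -2.7 × (6.78 - 3.98) = -7.56%, loss ≈ 17911 × 7.56/100 ≈ 1354.
Total lost output = 1823 + 1199 + 2486 + 1354 = 6862 billion.

$6,862 billion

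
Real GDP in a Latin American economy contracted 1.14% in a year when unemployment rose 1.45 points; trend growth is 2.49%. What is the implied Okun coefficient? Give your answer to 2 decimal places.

β ≈ 2.50

Growth form: g_Y = g_Y* - β × Δu, so β = (g_Y* - g_Y)/Δu.
β = (2.49 + 1.14)/1.45 = 3.63/1.45 = 2.50.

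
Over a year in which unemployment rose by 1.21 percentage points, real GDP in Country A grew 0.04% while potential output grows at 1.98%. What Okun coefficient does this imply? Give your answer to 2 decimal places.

β ≈ 1.60

Growth form: g_Y = g_Y* - β × Δu, so β = (g_Y* - g_Y)/Δu.
β = (1.98 - 0.04)/1.21 = 1.94/1.21 = 1.60.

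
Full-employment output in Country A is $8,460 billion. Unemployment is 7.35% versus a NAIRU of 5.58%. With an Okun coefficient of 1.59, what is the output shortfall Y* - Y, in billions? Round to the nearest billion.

Output gap = -1.59 × (7.35 - 5.58) = -1.59 × 1.77 = -2.8143%.
Actual GDP ≈ 8460 × 0.971857 ≈ 8222 billion, so the shortfall is 8460 - 8222 = 238 billion.

$238 billion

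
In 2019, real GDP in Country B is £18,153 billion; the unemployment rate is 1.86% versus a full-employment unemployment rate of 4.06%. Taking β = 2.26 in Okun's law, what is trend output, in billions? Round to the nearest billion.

£17,293 billion

Unemployment gap = 1.86 - 4.06 = -2.2 points, so output gap = -2.26 × (-2.2) = 4.972%.
Since Y = Y* × (1 + gap/100), Y* = 18153/1.04972 ≈ 17293 billion.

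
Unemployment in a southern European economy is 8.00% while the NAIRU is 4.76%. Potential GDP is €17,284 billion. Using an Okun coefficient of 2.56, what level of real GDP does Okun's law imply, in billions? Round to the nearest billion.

€15,850 billion

Unemployment gap = 8 - 4.76 = 3.24 points, so the output gap is -2.56 × 3.24 = -8.2944%.
Actual GDP = 17284 × (1 - 8.2944/100) = 17284 × 0.917056 ≈ 15850 billion.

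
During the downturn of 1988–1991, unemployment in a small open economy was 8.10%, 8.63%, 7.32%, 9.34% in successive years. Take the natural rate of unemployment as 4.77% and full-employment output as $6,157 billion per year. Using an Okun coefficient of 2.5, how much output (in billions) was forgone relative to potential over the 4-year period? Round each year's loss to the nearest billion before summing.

Year 1988: gap = -2.5 × (8.1 - 4.77) = -8.325%, loss ≈ 6157 × 8.325/100 ≈ 513.
Year 1989: gap = -2.5 × (8.63 - 4.77) = -9.65%, loss ≈ 6157 × 9.65/100 ≈ 594.
Year 1990: gap = -2.5 × (7.32 - 4.77) = -6.375%, loss ≈ 6157 × 6.375/100 ≈ 393.
Year 1991: gap = -2.5 × (9.34 - 4.77) = -11.425%, loss ≈ 6157 × 11.425/100 ≈ 703.
Total lost output = 513 + 594 + 393 + 703 = 2203 billion.

$2,203 billion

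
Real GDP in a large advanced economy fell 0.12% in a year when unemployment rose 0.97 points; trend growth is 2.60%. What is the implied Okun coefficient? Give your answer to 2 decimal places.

Growth form: g_Y = g_Y* - β × Δu, so β = (g_Y* - g_Y)/Δu.
β = (2.6 + 0.12)/0.97 = 2.72/0.97 = 2.80.

β ≈ 2.80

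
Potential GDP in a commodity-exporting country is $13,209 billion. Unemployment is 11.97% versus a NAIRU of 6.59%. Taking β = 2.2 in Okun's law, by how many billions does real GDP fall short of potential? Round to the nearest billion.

Output gap = -2.2 × (11.97 - 6.59) = -2.2 × 5.38 = -11.836%.
Actual GDP ≈ 13209 × 0.88164 ≈ 11646 billion, so the shortfall is 13209 - 11646 = 1563 billion.

$1,563 billion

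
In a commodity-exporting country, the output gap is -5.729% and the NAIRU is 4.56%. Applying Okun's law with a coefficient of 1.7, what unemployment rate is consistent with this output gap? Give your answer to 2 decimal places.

From Okun's law, u - u* = -(output gap)/β = -(-5.729)/1.7 = 3.37 points.
So u = 4.56 + 3.37 = 7.93%.

7.93%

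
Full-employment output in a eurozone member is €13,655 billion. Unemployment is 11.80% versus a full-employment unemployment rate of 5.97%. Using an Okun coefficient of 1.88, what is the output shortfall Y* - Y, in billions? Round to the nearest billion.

€1,497 billion

Output gap = -1.88 × (11.8 - 5.97) = -1.88 × 5.83 = -10.9604%.
Actual GDP ≈ 13655 × 0.890396 ≈ 12158 billion, so the shortfall is 13655 - 12158 = 1497 billion.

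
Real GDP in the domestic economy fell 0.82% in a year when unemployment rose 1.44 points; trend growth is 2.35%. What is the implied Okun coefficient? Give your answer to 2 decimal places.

β ≈ 2.20

Growth form: g_Y = g_Y* - β × Δu, so β = (g_Y* - g_Y)/Δu.
β = (2.35 + 0.82)/1.44 = 3.17/1.44 = 2.20.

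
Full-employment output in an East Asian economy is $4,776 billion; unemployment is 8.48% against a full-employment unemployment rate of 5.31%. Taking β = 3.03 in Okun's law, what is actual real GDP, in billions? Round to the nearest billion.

Unemployment gap = 8.48 - 5.31 = 3.17 points, so the output gap is -3.03 × 3.17 = -9.6051%.
Actual GDP = 4776 × (1 - 9.6051/100) = 4776 × 0.903949 ≈ 4317 billion.

$4,317 billion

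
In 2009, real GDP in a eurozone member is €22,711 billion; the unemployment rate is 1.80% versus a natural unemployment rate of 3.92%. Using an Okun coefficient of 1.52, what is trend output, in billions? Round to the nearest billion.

€22,002 billion

Unemployment gap = 1.8 - 3.92 = -2.12 points, so output gap = -1.52 × (-2.12) = 3.2224%.
Since Y = Y* × (1 + gap/100), Y* = 22711/1.032224 ≈ 22002 billion.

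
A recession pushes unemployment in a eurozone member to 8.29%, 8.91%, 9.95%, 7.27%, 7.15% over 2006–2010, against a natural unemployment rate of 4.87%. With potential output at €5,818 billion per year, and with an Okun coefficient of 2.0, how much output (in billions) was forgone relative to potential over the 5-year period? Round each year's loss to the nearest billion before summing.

Year 2006: gap = -2.0 × (8.29 - 4.87) = -6.84%, loss ≈ 5818 × 6.84/100 ≈ 398.
Year 2007: gap = -2.0 × (8.91 - 4.87) = -8.08%, loss ≈ 5818 × 8.08/100 ≈ 470.
Year 2008: gap = -2.0 × (9.95 - 4.87) = -10.16%, loss ≈ 5818 × 10.16/100 ≈ 591.
Year 2009: gap = -2.0 × (7.27 - 4.87) = -4.8%, loss ≈ 5818 × 4.8/100 ≈ 279.
Year 2010: gap = -2.0 × (7.15 - 4.87) = -4.56%, loss ≈ 5818 × 4.56/100 ≈ 265.
Total lost output = 398 + 470 + 591 + 279 + 265 = 2003 billion.

€2,003 billion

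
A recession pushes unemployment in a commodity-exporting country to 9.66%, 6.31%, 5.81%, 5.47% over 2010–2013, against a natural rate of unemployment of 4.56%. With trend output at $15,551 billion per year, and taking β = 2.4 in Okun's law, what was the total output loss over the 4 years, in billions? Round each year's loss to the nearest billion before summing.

$3,363 billion

Year 2010: gap = -2.4 × (9.66 - 4.56) = -12.24%, loss ≈ 15551 × 12.24/100 ≈ 1903.
Year 2011: gap = -2.4 × (6.31 - 4.56) = -4.2%, loss ≈ 15551 × 4.2/100 ≈ 653.
Year 2012: gap = -2.4 × (5.81 - 4.56) = -3%, loss ≈ 15551 × 3/100 ≈ 467.
Year 2013: gap = -2.4 × (5.47 - 4.56) = -2.184%, loss ≈ 15551 × 2.184/100 ≈ 340.
Total lost output = 1903 + 653 + 467 + 340 = 3363 billion.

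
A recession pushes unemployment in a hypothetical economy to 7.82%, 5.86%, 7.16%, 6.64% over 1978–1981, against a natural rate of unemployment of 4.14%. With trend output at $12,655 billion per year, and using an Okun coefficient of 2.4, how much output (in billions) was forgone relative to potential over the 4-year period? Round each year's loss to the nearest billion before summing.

Year 1978: gap = -2.4 × (7.82 - 4.14) = -8.832%, loss ≈ 12655 × 8.832/100 ≈ 1118.
Year 1979: gap = -2.4 × (5.86 - 4.14) = -4.128%, loss ≈ 12655 × 4.128/100 ≈ 522.
Year 1980: gap = -2.4 × (7.16 - 4.14) = -7.248%, loss ≈ 12655 × 7.248/100 ≈ 917.
Year 1981: gap = -2.4 × (6.64 - 4.14) = -6%, loss ≈ 12655 × 6/100 ≈ 759.
Total lost output = 1118 + 522 + 917 + 759 = 3316 billion.

$3,316 billion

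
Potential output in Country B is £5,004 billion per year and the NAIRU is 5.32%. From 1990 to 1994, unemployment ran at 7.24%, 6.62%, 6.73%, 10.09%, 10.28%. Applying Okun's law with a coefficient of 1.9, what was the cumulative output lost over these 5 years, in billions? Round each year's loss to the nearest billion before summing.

£1,367 billion

Year 1990: gap = -1.9 × (7.24 - 5.32) = -3.648%, loss ≈ 5004 × 3.648/100 ≈ 183.
Year 1991: gap = -1.9 × (6.62 - 5.32) = -2.47%, loss ≈ 5004 × 2.47/100 ≈ 124.
Year 1992: gap = -1.9 × (6.73 - 5.32) = -2.679%, loss ≈ 5004 × 2.679/100 ≈ 134.
Year 1993: gap = -1.9 × (10.09 - 5.32) = -9.063%, loss ≈ 5004 × 9.063/100 ≈ 454.
Year 1994: gap = -1.9 × (10.28 - 5.32) = -9.424%, loss ≈ 5004 × 9.424/100 ≈ 472.
Total lost output = 183 + 124 + 134 + 454 + 472 = 1367 billion.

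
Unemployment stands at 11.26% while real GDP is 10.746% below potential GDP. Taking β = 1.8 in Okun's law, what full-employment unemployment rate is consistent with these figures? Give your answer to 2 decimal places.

From Okun's law, u - u* = -(output gap)/β = -(-10.746)/1.8 = 5.97 points.
So u* = 11.26 - 5.97 = 5.29%.

5.29%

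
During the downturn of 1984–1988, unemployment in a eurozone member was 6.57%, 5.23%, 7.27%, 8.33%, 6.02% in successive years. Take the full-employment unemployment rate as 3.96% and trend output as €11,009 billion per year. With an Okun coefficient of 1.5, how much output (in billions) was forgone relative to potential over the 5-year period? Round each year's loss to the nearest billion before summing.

Year 1984: gap = -1.5 × (6.57 - 3.96) = -3.915%, loss ≈ 11009 × 3.915/100 ≈ 431.
Year 1985: gap = -1.5 × (5.23 - 3.96) = -1.905%, loss ≈ 11009 × 1.905/100 ≈ 210.
Year 1986: gap = -1.5 × (7.27 - 3.96) = -4.965%, loss ≈ 11009 × 4.965/100 ≈ 547.
Year 1987: gap = -1.5 × (8.33 - 3.96) = -6.555%, loss ≈ 11009 × 6.555/100 ≈ 722.
Year 1988: gap = -1.5 × (6.02 - 3.96) = -3.09%, loss ≈ 11009 × 3.09/100 ≈ 340.
Total lost output = 431 + 210 + 547 + 722 + 340 = 2250 billion.

€2,250 billion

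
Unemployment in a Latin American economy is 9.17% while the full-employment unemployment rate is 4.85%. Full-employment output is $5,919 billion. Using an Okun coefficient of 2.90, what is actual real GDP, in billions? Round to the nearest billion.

Unemployment gap = 9.17 - 4.85 = 4.32 points, so the output gap is -2.9 × 4.32 = -12.528%.
Actual GDP = 5919 × (1 - 12.528/100) = 5919 × 0.87472 ≈ 5177 billion.

$5,177 billion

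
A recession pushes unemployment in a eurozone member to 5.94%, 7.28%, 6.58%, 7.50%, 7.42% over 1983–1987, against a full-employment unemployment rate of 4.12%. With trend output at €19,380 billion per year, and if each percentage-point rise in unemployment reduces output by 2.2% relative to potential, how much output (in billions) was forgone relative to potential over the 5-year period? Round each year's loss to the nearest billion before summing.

€6,020 billion

Year 1983: gap = -2.2 × (5.94 - 4.12) = -4.004%, loss ≈ 19380 × 4.004/100 ≈ 776.
Year 1984: gap = -2.2 × (7.28 - 4.12) = -6.952%, loss ≈ 19380 × 6.952/100 ≈ 1347.
Year 1985: gap = -2.2 × (6.58 - 4.12) = -5.412%, loss ≈ 19380 × 5.412/100 ≈ 1049.
Year 1986: gap = -2.2 × (7.5 - 4.12) = -7.436%, loss ≈ 19380 × 7.436/100 ≈ 1441.
Year 1987: gap = -2.2 × (7.42 - 4.12) = -7.26%, loss ≈ 19380 × 7.26/100 ≈ 1407.
Total lost output = 776 + 1347 + 1049 + 1441 + 1407 = 6020 billion.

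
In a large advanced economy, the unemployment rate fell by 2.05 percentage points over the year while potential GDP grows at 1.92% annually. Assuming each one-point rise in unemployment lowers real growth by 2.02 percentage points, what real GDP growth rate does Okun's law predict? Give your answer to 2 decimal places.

Growth-rate Okun's law: g_Y = g_Y* - β × Δu.
g_Y = 1.92 - 2.02 × (-2.05) = 1.92 + 4.141 = 6.061%, i.e. 6.06% to 2 d.p.

6.06%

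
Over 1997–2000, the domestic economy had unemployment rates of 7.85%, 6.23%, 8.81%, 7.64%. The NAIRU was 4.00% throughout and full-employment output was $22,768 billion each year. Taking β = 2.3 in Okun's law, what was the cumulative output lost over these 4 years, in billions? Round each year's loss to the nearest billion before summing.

$7,609 billion

Year 1997: gap = -2.3 × (7.85 - 4) = -8.855%, loss ≈ 22768 × 8.855/100 ≈ 2016.
Year 1998: gap = -2.3 × (6.23 - 4) = -5.129%, loss ≈ 22768 × 5.129/100 ≈ 1168.
Year 1999: gap = -2.3 × (8.81 - 4) = -11.063%, loss ≈ 22768 × 11.063/100 ≈ 2519.
Year 2000: gap = -2.3 × (7.64 - 4) = -8.372%, loss ≈ 22768 × 8.372/100 ≈ 1906.
Total lost output = 2016 + 1168 + 2519 + 1906 = 7609 billion.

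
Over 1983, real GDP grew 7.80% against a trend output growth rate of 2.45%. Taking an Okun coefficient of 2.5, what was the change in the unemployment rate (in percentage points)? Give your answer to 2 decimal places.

-2.14 percentage points

Growth-rate Okun's law: g_Y = g_Y* - β × Δu, so Δu = (g_Y* - g_Y)/β.
Δu = (2.45 - 7.8)/2.5 = -5.35/2.5 = -2.14 percentage points.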